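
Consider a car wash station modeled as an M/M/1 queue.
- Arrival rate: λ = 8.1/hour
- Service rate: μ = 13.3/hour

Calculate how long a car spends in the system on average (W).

First, compute utilization: ρ = λ/μ = 8.1/13.3 = 0.6090
For M/M/1: W = 1/(μ-λ)
W = 1/(13.3-8.1) = 1/5.20
W = 0.1923 hours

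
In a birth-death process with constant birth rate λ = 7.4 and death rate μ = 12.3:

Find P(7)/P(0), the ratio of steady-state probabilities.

For constant rates: P(n)/P(0) = (λ/μ)^n
P(7)/P(0) = (7.4/12.3)^7 = 0.60163^7 = 0.02853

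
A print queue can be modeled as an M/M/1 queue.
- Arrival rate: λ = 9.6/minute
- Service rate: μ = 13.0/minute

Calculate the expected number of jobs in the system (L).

ρ = λ/μ = 9.6/13.0 = 0.7385
For M/M/1: L = λ/(μ-λ)
L = 9.6/(13.0-9.6) = 9.6/3.40
L = 2.8235 jobs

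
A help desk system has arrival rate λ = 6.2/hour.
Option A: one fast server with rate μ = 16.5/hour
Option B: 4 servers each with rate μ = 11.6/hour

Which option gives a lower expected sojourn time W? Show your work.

Option A: single server μ = 16.5 (M/M/1)
  ρ_A = 6.2/16.5 = 0.3758
  W_A = 1/(μ-λ) = 1/(16.5-6.2) = 1/10.30 = 0.09709

Option B: 4 servers μ = 11.6 (M/M/4)
  ρ_B = λ/(cμ) = 6.2/(4×11.6) = 0.1336
  Offered load a = λ/μ = cρ = 6.2/11.6 = 0.5345
  P₀ = [ Σₙ₌₀^3 aⁿ/n! + a^4/(4!(1-ρ)) ]⁻¹
  Σ = a^0/0! + a^1/1! + a^2/2! + a^3/3! = 1.0000 + 0.53448 + 0.14284 + 0.025448 = 1.7028
  a^4/(4!(1-ρ)) = 0.08161/(24 × 0.8664) = 0.003925
  P₀ = 1/(1.7028 + 0.003925) = 0.5859
  Lq = P₀·a^4·ρ / (4!(1-ρ)²) = 0.58593 × 0.081608 × 0.13362 / (24 × 0.75061) = 0.0003547
  Wq_B = Lq/λ = 0.00035467/6.2 = 0.000057205
  W_B = Wq_B + 1/μ = 0.000057205 + 0.086207 = 0.08626

Since W_B = 0.08626 < W_A = 0.09709, Option B (multiple servers) has the shorter time in system.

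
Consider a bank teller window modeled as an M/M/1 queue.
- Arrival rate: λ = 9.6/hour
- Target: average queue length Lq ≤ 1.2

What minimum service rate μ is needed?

For M/M/1: Lq = λ²/(μ(μ-λ))
Need Lq ≤ 1.2, i.e. μ(μ-λ) ≥ λ²/1.2
μ² - 9.6μ - 92.16/1.2 ≥ 0  →  μ² - 9.6μ - 76.8000 ≥ 0
Quadratic formula (positive root): μ = [λ + √(λ² + 4×76.8000)]/2
Discriminant: 92.16 + 4×76.8000 = 399.3600, √399.3600 = 19.9840
μ ≥ (9.6 + 19.9840)/2 = 14.7920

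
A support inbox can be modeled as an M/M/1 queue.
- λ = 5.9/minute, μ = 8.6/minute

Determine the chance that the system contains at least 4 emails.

ρ = λ/μ = 5.9/8.6 = 0.6860
P(N ≥ n) = ρⁿ
P(N ≥ 4) = 0.6860^4
P(N ≥ 4) = 0.2215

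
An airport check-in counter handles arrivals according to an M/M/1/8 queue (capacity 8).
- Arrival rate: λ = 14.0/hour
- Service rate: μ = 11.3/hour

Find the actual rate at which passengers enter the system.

ρ = λ/μ = 14.0/11.3 = 1.23894
P₀ = (1-ρ)/(1-ρ^(K+1)) = (1-1.23894)/(1-1.23894^9) = -0.23894/-5.8778 = 0.04065
P_K = P₀×ρ^K = 0.04065 × 1.23894^8 = 0.04065 × 5.5514 = 0.2257
λ_eff = λ(1-P_K) = 14.0 × (1 - 0.22567) = 14.0 × 0.77433 = 10.8406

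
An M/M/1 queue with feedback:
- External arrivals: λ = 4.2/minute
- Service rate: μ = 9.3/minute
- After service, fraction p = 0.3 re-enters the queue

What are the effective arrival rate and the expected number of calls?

Effective arrival rate: λ_eff = λ/(1-p) = 4.2/(1-0.3) = 4.2/0.70 = 6.0000
ρ = λ_eff/μ = 6.0000/9.3 = 0.64516
L = ρ/(1-ρ) = 0.64516/(1-0.64516) = 1.8182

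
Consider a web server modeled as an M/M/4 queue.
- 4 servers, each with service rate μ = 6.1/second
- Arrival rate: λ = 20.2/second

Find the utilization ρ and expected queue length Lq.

Traffic intensity: ρ = λ/(cμ) = 20.2/(4×6.1) = 0.8279
Since ρ = 0.8279 < 1, system is stable.
Offered load a = λ/μ = cρ = 20.2/6.1 = 3.3115
P₀ = [ Σₙ₌₀^3 aⁿ/n! + a^4/(4!(1-ρ)) ]⁻¹
Σ = a^0/0! + a^1/1! + a^2/2! + a^3/3! = 1.0000 + 3.3115 + 5.4829 + 6.0522 = 15.8466
a^4/(4!(1-ρ)) = 120.2503/(24 × 0.172131) = 29.1082
P₀ = 1/(15.8466 + 29.1082) = 0.02224
Lq = P₀·a^4·ρ / (4!(1-ρ)²) = 0.022245 × 120.2503 × 0.82787 / (24 × 0.029629) = 3.1142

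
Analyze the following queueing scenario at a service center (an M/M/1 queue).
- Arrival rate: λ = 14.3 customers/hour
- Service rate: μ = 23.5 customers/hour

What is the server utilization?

Server utilization: ρ = λ/μ
ρ = 14.3/23.5 = 0.6085
The server is busy 60.85% of the time.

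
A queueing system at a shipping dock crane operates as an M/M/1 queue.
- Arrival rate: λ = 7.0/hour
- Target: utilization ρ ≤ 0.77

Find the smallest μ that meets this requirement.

ρ = λ/μ, so μ = λ/ρ
μ ≥ 7.0/0.77 = 9.0909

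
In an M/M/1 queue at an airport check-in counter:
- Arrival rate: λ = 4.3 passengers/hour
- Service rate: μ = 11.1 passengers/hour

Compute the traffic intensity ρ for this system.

Server utilization: ρ = λ/μ
ρ = 4.3/11.1 = 0.3874
The server is busy 38.74% of the time.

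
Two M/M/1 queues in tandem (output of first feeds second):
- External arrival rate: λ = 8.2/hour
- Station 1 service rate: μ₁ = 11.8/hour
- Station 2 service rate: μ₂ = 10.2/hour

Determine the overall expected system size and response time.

By Jackson's theorem, each station behaves as independent M/M/1.
Station 1: ρ₁ = 8.2/11.8 = 0.6949, L₁ = ρ₁/(1-ρ₁) = λ/(μ₁-λ) = 8.2/3.60 = 2.2778
Station 2: ρ₂ = 8.2/10.2 = 0.8039, L₂ = ρ₂/(1-ρ₂) = λ/(μ₂-λ) = 8.2/2.00 = 4.1000
Total: L = L₁ + L₂ = 2.2778 + 4.1000 = 6.3778
W = L/λ = 6.3778/8.2 = 0.7778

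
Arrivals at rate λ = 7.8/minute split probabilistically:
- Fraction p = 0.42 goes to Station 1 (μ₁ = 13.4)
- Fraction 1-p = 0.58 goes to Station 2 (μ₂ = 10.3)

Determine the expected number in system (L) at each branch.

Effective rates: λ₁ = 7.8×0.42 = 3.276, λ₂ = 7.8×0.58 = 4.524
Station 1: ρ₁ = 3.276/13.4 = 0.2445, L₁ = ρ₁/(1-ρ₁) = 0.2445/(1-0.2445) = 0.3236
Station 2: ρ₂ = 4.524/10.3 = 0.4392, L₂ = ρ₂/(1-ρ₂) = 0.4392/(1-0.4392) = 0.7832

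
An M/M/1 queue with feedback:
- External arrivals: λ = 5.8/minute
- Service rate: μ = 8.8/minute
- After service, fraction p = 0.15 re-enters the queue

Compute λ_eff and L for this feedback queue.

Effective arrival rate: λ_eff = λ/(1-p) = 5.8/(1-0.15) = 5.8/0.85 = 6.8235
ρ = λ_eff/μ = 6.8235/8.8 = 0.7754
L = ρ/(1-ρ) = 0.7754/(1-0.7754) = 3.4524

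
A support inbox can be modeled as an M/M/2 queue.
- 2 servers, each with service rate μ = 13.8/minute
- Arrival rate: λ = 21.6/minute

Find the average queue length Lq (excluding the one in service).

Traffic intensity: ρ = λ/(cμ) = 21.6/(2×13.8) = 0.7826
Since ρ = 0.7826 < 1, system is stable.
Offered load a = λ/μ = cρ = 21.6/13.8 = 1.5652
P₀ = [ Σₙ₌₀^1 aⁿ/n! + a^2/(2!(1-ρ)) ]⁻¹
Σ = a^0/0! + a^1/1! = 1.0000 + 1.5652 = 2.5652
a^2/(2!(1-ρ)) = 2.4499/(2 × 0.21739) = 5.6348
P₀ = 1/(2.5652 + 5.6348) = 0.1220
Lq = P₀·a^2·ρ / (2!(1-ρ)²) = 0.12195 × 2.4499 × 0.78261 / (2 × 0.047259) = 2.4738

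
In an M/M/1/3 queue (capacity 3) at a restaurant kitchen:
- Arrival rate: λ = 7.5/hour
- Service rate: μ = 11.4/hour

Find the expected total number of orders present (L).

ρ = λ/μ = 7.5/11.4 = 0.6579
P₀ = (1-ρ)/(1-ρ^(K+1)) = (1-0.6579)/(1-0.6579^4) = 0.34210/0.81266 = 0.4210
P_K = P₀×ρ^K = 0.4210 × 0.6579^3 = 0.4210 × 0.2848 = 0.1199
L = ρ[1 - (K+1)ρ^K + Kρ^(K+1)] / [(1-ρ)(1-ρ^(K+1))]
L = 0.6579 × (1 - 4×0.28476 + 3×0.18734) / ((1 - 0.6579) × (1 - 0.18734)) = 1.0010 orders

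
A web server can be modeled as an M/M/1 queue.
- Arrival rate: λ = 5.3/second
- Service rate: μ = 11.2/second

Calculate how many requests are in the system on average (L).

ρ = λ/μ = 5.3/11.2 = 0.4732
For M/M/1: L = λ/(μ-λ)
L = 5.3/(11.2-5.3) = 5.3/5.90
L = 0.8983 requests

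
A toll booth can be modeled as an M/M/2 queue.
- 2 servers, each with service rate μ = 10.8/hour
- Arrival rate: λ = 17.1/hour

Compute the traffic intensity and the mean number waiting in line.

Traffic intensity: ρ = λ/(cμ) = 17.1/(2×10.8) = 0.7917
Since ρ = 0.7917 < 1, system is stable.
Offered load a = λ/μ = cρ = 17.1/10.8 = 1.5833
P₀ = [ Σₙ₌₀^1 aⁿ/n! + a^2/(2!(1-ρ)) ]⁻¹
Σ = a^0/0! + a^1/1! = 1.0000 + 1.5833 = 2.5833
a^2/(2!(1-ρ)) = 2.5069/(2 × 0.20833) = 6.0167
P₀ = 1/(2.5833 + 6.0167) = 0.1163
Lq = P₀·a^2·ρ / (2!(1-ρ)²) = 0.11628 × 2.5069 × 0.79167 / (2 × 0.043403) = 2.6585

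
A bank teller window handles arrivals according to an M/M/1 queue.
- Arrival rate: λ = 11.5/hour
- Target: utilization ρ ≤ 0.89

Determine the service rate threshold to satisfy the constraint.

ρ = λ/μ, so μ = λ/ρ
μ ≥ 11.5/0.89 = 12.9213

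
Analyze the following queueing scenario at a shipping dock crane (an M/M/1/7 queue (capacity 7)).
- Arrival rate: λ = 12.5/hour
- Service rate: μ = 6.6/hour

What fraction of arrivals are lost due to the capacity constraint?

ρ = λ/μ = 12.5/6.6 = 1.89394
P₀ = (1-ρ)/(1-ρ^(K+1)) = (1-1.89394)/(1-1.89394^8) = -0.89394/-164.5502 = 0.005433
P_K = P₀×ρ^K = 0.005433 × 1.89394^7 = 0.005433 × 87.4105 = 0.4749
Blocking probability = 47.49%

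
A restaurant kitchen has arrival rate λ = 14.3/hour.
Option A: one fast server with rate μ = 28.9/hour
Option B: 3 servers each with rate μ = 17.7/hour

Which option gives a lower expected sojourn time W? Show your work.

Option A: single server μ = 28.9 (M/M/1)
  ρ_A = 14.3/28.9 = 0.4948
  W_A = 1/(μ-λ) = 1/(28.9-14.3) = 1/14.60 = 0.06849

Option B: 3 servers μ = 17.7 (M/M/3)
  ρ_B = λ/(cμ) = 14.3/(3×17.7) = 0.2693
  Offered load a = λ/μ = cρ = 14.3/17.7 = 0.8079
  P₀ = [ Σₙ₌₀^2 aⁿ/n! + a^3/(3!(1-ρ)) ]⁻¹
  Σ = a^0/0! + a^1/1! + a^2/2! = 1.0000 + 0.8079 + 0.3264 = 2.1343
  a^3/(3!(1-ρ)) = 0.5273/(6 × 0.7307) = 0.1203
  P₀ = 1/(2.1343 + 0.1203) = 0.4435
  Lq = P₀·a^3·ρ / (3!(1-ρ)²) = 0.4435 × 0.5273 × 0.2693 / (6 × 0.5339) = 0.01966
  Wq_B = Lq/λ = 0.019663/14.3 = 0.0013750
  W_B = Wq_B + 1/μ = 0.0013750 + 0.056497 = 0.05787

Since W_B = 0.05787 < W_A = 0.06849, Option B (multiple servers) has the shorter time in system.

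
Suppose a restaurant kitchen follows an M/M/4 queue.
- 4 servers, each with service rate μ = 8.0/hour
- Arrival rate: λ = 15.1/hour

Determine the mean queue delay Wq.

Traffic intensity: ρ = λ/(cμ) = 15.1/(4×8.0) = 0.4719
Since ρ = 0.4719 < 1, system is stable.
Offered load a = λ/μ = cρ = 15.1/8.0 = 1.8875
P₀ = [ Σₙ₌₀^3 aⁿ/n! + a^4/(4!(1-ρ)) ]⁻¹
Σ = a^0/0! + a^1/1! + a^2/2! + a^3/3! = 1.0000 + 1.8875 + 1.7813 + 1.1208 = 5.7896
a^4/(4!(1-ρ)) = 12.6925/(24 × 0.5281) = 1.0014
P₀ = 1/(5.7896 + 1.0014) = 0.1473
Lq = P₀·a^4·ρ / (4!(1-ρ)²) = 0.1473 × 12.6925 × 0.4719 / (24 × 0.2789) = 0.1318
Wq = Lq/λ = 0.13175/15.1 = 0.008725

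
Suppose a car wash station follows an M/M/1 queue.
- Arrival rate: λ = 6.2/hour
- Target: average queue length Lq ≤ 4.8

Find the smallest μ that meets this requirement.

For M/M/1: Lq = λ²/(μ(μ-λ))
Need Lq ≤ 4.8, i.e. μ(μ-λ) ≥ λ²/4.8
μ² - 6.2μ - 38.44/4.8 ≥ 0  →  μ² - 6.2μ - 8.00833 ≥ 0
Quadratic formula (positive root): μ = [λ + √(λ² + 4×8.00833)]/2
Discriminant: 38.44 + 4×8.00833 = 70.4733, √70.4733 = 8.3948
μ ≥ (6.2 + 8.3948)/2 = 7.2974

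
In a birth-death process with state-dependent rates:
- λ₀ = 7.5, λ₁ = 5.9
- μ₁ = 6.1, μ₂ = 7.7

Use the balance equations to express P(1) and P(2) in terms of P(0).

Balance equations:
State 0: λ₀P₀ = μ₁P₁ → P₁ = (λ₀/μ₁)P₀ = (7.5/6.1)P₀ = 1.2295P₀
State 1: P₂ = (λ₀λ₁)/(μ₁μ₂)P₀ = (7.5×5.9)/(6.1×7.7)P₀ = 0.9421P₀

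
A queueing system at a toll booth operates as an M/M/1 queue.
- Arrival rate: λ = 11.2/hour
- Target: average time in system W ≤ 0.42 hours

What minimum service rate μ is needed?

For M/M/1: W = 1/(μ-λ)
Need W ≤ 0.42, so 1/(μ-λ) ≤ 0.42
μ - λ ≥ 1/0.42 = 2.3810
μ ≥ 11.2 + 2.3810 = 13.5810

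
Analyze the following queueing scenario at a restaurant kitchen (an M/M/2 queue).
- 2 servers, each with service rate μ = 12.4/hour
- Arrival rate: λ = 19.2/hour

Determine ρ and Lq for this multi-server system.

Traffic intensity: ρ = λ/(cμ) = 19.2/(2×12.4) = 0.7742
Since ρ = 0.7742 < 1, system is stable.
Offered load a = λ/μ = cρ = 19.2/12.4 = 1.5484
P₀ = [ Σₙ₌₀^1 aⁿ/n! + a^2/(2!(1-ρ)) ]⁻¹
Σ = a^0/0! + a^1/1! = 1.0000 + 1.5484 = 2.5484
a^2/(2!(1-ρ)) = 2.39750/(2 × 0.225806) = 5.3088
P₀ = 1/(2.5484 + 5.3088) = 0.1273
Lq = P₀·a^2·ρ / (2!(1-ρ)²) = 0.12727 × 2.3975 × 0.77419 / (2 × 0.050989) = 2.3165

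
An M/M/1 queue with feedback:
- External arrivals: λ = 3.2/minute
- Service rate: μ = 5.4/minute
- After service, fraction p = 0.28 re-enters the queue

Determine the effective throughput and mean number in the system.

Effective arrival rate: λ_eff = λ/(1-p) = 3.2/(1-0.28) = 3.2/0.72 = 4.444444
ρ = λ_eff/μ = 4.444444/5.4 = 0.823045
L = ρ/(1-ρ) = 0.823045/(1-0.823045) = 4.6512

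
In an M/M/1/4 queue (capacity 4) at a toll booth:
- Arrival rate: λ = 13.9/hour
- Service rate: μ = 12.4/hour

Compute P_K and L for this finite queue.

ρ = λ/μ = 13.9/12.4 = 1.12097
P₀ = (1-ρ)/(1-ρ^(K+1)) = (1-1.12097)/(1-1.12097^5) = -0.1210/-0.7700 = 0.1571
P_K = P₀×ρ^K = 0.1571 × 1.12097^4 = 0.1571 × 1.5790 = 0.2481
Blocking probability P_4 = 0.2481 (24.81%)
L = ρ[1 - (K+1)ρ^K + Kρ^(K+1)] / [(1-ρ)(1-ρ^(K+1))]
L = 1.12097 × (1 - 5×1.57898 + 4×1.76999) / ((1 - 1.12097) × (1 - 1.76999)) = 2.2271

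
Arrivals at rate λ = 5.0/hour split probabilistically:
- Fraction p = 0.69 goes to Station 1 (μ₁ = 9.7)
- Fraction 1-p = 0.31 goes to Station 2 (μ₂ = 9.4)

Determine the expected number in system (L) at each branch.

Effective rates: λ₁ = 5.0×0.69 = 3.45, λ₂ = 5.0×0.31 = 1.55
Station 1: ρ₁ = 3.45/9.7 = 0.35567, L₁ = ρ₁/(1-ρ₁) = 0.35567/(1-0.35567) = 0.5520
Station 2: ρ₂ = 1.55/9.4 = 0.1649, L₂ = ρ₂/(1-ρ₂) = 0.1649/(1-0.1649) = 0.1975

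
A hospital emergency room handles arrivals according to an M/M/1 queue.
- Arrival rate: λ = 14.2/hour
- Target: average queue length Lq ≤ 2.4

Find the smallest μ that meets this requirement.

For M/M/1: Lq = λ²/(μ(μ-λ))
Need Lq ≤ 2.4, i.e. μ(μ-λ) ≥ λ²/2.4
μ² - 14.2μ - 201.64/2.4 ≥ 0  →  μ² - 14.2μ - 84.01667 ≥ 0
Quadratic formula (positive root): μ = [λ + √(λ² + 4×84.01667)]/2
Discriminant: 201.64 + 4×84.01667 = 537.7067, √537.7067 = 23.1885
μ ≥ (14.2 + 23.1885)/2 = 18.6943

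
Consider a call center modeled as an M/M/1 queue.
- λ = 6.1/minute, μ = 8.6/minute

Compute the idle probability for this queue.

ρ = λ/μ = 6.1/8.6 = 0.7093
P(0) = 1 - ρ = 1 - 0.7093 = 0.2907
The server is idle 29.07% of the time.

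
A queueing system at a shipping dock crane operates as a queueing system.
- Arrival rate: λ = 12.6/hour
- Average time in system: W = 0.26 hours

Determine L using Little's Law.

Little's Law: L = λW
L = 12.6 × 0.26 = 3.2760 containers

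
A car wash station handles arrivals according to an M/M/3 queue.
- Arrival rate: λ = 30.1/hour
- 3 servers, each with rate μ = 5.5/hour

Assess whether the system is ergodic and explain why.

Stability requires ρ = λ/(cμ) < 1
ρ = 30.1/(3 × 5.5) = 30.1/16.50 = 1.8242
Since 1.8242 ≥ 1, the system is UNSTABLE.
Need c > λ/μ = 30.1/5.5 = 5.47.
Minimum servers needed: c = 6.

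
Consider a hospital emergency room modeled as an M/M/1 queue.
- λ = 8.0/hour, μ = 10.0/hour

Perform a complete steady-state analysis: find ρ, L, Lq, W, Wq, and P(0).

Step 1: ρ = λ/μ = 8.0/10.0 = 0.8000
Step 2: L = λ/(μ-λ) = 8.0/2.00 = 4.0000
Step 3: Lq = λ²/(μ(μ-λ)) = 64.00/(10.0×2.00) = 3.2000
Step 4: W = 1/(μ-λ) = 1/2.00 = 0.5000
Step 5: Wq = λ/(μ(μ-λ)) = 8.0/(10.0×2.00) = 0.4000
Step 6: P(0) = 1-ρ = 0.2000
Verify: L = λW = 8.0×0.5000 = 4.0000 ✔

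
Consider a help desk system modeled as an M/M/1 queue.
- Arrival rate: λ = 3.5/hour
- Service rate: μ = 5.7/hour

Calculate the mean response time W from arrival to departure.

First, compute utilization: ρ = λ/μ = 3.5/5.7 = 0.6140
For M/M/1: W = 1/(μ-λ)
W = 1/(5.7-3.5) = 1/2.20
W = 0.4545 hours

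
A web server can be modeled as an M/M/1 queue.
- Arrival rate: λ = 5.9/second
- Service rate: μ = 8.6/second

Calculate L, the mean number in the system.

ρ = λ/μ = 5.9/8.6 = 0.6860
For M/M/1: L = λ/(μ-λ)
L = 5.9/(8.6-5.9) = 5.9/2.70
L = 2.1852 requests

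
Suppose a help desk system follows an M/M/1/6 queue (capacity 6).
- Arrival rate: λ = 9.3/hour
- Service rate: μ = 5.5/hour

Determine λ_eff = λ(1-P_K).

ρ = λ/μ = 9.3/5.5 = 1.6909
P₀ = (1-ρ)/(1-ρ^(K+1)) = (1-1.6909)/(1-1.6909^7) = -0.6909/-38.5208 = 0.01794
P_K = P₀×ρ^K = 0.017936 × 1.6909^6 = 0.017936 × 23.3726 = 0.4192
λ_eff = λ(1-P_K) = 9.3 × (1 - 0.4192) = 9.3 × 0.5808 = 5.4014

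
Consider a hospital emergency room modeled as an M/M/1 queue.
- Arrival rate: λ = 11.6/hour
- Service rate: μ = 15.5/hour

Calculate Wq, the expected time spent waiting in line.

First, compute utilization: ρ = λ/μ = 11.6/15.5 = 0.7484
For M/M/1: Wq = λ/(μ(μ-λ))
Wq = 11.6/(15.5 × (15.5-11.6))
Wq = 11.6/(15.5 × 3.90)
Wq = 0.1919 hours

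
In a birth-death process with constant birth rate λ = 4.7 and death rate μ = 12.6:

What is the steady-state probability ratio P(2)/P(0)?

For constant rates: P(n)/P(0) = (λ/μ)^n
P(2)/P(0) = (4.7/12.6)^2 = 0.3730^2 = 0.1391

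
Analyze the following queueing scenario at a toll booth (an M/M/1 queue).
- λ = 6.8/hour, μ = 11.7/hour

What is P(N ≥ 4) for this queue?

ρ = λ/μ = 6.8/11.7 = 0.5812
P(N ≥ n) = ρⁿ
P(N ≥ 4) = 0.5812^4
P(N ≥ 4) = 0.1141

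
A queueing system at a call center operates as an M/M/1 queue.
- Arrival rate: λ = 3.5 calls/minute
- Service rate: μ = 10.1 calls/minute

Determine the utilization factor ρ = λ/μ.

Server utilization: ρ = λ/μ
ρ = 3.5/10.1 = 0.3465
The server is busy 34.65% of the time.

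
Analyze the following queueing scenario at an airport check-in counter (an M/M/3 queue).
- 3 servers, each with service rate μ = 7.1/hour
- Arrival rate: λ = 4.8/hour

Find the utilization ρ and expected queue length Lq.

Traffic intensity: ρ = λ/(cμ) = 4.8/(3×7.1) = 0.2254
Since ρ = 0.2254 < 1, system is stable.
Offered load a = λ/μ = cρ = 4.8/7.1 = 0.6761
P₀ = [ Σₙ₌₀^2 aⁿ/n! + a^3/(3!(1-ρ)) ]⁻¹
Σ = a^0/0! + a^1/1! + a^2/2! = 1.0000 + 0.6761 + 0.2285 = 1.9046
a^3/(3!(1-ρ)) = 0.30899/(6 × 0.77465) = 0.06648
P₀ = 1/(1.9046 + 0.06648) = 0.5073
Lq = P₀·a^3·ρ / (3!(1-ρ)²) = 0.50734 × 0.30899 × 0.22535 / (6 × 0.60008) = 0.009812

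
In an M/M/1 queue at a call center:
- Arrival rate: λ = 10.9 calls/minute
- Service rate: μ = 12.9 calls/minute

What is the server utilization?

Server utilization: ρ = λ/μ
ρ = 10.9/12.9 = 0.8450
The server is busy 84.50% of the time.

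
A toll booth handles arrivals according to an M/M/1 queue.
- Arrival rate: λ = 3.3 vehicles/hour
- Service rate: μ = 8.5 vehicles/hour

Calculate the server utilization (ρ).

Server utilization: ρ = λ/μ
ρ = 3.3/8.5 = 0.3882
The server is busy 38.82% of the time.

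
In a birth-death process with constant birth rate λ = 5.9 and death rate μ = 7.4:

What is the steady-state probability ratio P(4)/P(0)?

For constant rates: P(n)/P(0) = (λ/μ)^n
P(4)/P(0) = (5.9/7.4)^4 = 0.7973^4 = 0.4041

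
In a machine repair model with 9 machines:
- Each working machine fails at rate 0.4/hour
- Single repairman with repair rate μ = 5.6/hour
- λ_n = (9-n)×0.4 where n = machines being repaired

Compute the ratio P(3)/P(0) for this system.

P(3)/P(0) = ∏_{i=0}^{3-1} λ_i/μ_{i+1}
= (9-0)×0.4/5.6 × (9-1)×0.4/5.6 × (9-2)×0.4/5.6
= 0.1837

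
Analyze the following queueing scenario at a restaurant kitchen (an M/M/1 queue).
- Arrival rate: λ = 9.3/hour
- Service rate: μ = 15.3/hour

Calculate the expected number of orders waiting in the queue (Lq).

ρ = λ/μ = 9.3/15.3 = 0.6078
For M/M/1: Lq = λ²/(μ(μ-λ))
Lq = 86.49/(15.3 × 6.00)
Lq = 0.9422 orders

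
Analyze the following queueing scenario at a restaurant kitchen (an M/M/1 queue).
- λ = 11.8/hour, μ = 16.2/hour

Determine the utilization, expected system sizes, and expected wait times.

Step 1: ρ = λ/μ = 11.8/16.2 = 0.7284
Step 2: L = λ/(μ-λ) = 11.8/4.40 = 2.6818
Step 3: Lq = λ²/(μ(μ-λ)) = 139.24/(16.2×4.40) = 1.9534
Step 4: W = 1/(μ-λ) = 1/4.40 = 0.22727
Step 5: Wq = λ/(μ(μ-λ)) = 11.8/(16.2×4.40) = 0.1655
Step 6: P(0) = 1-ρ = 0.2716
Verify: L = λW = 11.8×0.22727 = 2.6818 ✔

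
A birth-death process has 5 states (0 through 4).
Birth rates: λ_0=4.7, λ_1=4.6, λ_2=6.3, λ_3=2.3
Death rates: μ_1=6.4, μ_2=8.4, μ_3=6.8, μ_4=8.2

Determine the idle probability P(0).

Ratios P(n)/P(0) = (λ₀···λₙ₋₁)/(μ₁···μₙ):
P(1)/P(0) = (4.7)/(6.4) = 0.73438
P(2)/P(0) = (4.7×4.6)/(6.4×8.4) = 0.40216
P(3)/P(0) = (4.7×4.6×6.3)/(6.4×8.4×6.8) = 0.37259
P(4)/P(0) = (4.7×4.6×6.3×2.3)/(6.4×8.4×6.8×8.2) = 0.10451

Normalization: ∑ P(n) = 1
P(0) × (1.0000 + 0.73438 + 0.40216 + 0.37259 + 0.10451) = 1
P(0) × 2.6136 = 1
P(0) = 1/2.6136 = 0.3826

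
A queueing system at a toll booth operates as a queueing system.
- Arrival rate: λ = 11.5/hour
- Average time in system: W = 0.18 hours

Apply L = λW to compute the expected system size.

Little's Law: L = λW
L = 11.5 × 0.18 = 2.0700 vehicles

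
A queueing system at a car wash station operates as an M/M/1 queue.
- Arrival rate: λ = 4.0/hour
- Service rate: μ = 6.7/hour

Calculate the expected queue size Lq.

ρ = λ/μ = 4.0/6.7 = 0.5970
For M/M/1: Lq = λ²/(μ(μ-λ))
Lq = 16.00/(6.7 × 2.70)
Lq = 0.8845 cars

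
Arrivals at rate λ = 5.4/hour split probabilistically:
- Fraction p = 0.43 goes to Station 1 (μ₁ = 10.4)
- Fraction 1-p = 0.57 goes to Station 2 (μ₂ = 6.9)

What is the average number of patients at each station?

Effective rates: λ₁ = 5.4×0.43 = 2.322, λ₂ = 5.4×0.57 = 3.078
Station 1: ρ₁ = 2.322/10.4 = 0.22327, L₁ = ρ₁/(1-ρ₁) = 0.22327/(1-0.22327) = 0.2874
Station 2: ρ₂ = 3.078/6.9 = 0.44609, L₂ = ρ₂/(1-ρ₂) = 0.44609/(1-0.44609) = 0.8053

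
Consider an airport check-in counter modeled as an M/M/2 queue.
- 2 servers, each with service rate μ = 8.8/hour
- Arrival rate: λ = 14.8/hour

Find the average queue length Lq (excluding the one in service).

Traffic intensity: ρ = λ/(cμ) = 14.8/(2×8.8) = 0.8409
Since ρ = 0.8409 < 1, system is stable.
Offered load a = λ/μ = cρ = 14.8/8.8 = 1.6818
P₀ = [ Σₙ₌₀^1 aⁿ/n! + a^2/(2!(1-ρ)) ]⁻¹
Σ = a^0/0! + a^1/1! = 1.0000 + 1.6818 = 2.6818
a^2/(2!(1-ρ)) = 2.8285/(2 × 0.15909) = 8.8896
P₀ = 1/(2.6818 + 8.8896) = 0.08642
Lq = P₀·a^2·ρ / (2!(1-ρ)²) = 0.086420 × 2.8285 × 0.84091 / (2 × 0.025310) = 4.0607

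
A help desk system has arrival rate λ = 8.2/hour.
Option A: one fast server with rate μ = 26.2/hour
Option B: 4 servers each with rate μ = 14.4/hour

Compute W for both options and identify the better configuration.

Option A: single server μ = 26.2 (M/M/1)
  ρ_A = 8.2/26.2 = 0.3130
  W_A = 1/(μ-λ) = 1/(26.2-8.2) = 1/18.00 = 0.05556

Option B: 4 servers μ = 14.4 (M/M/4)
  ρ_B = λ/(cμ) = 8.2/(4×14.4) = 0.1424
  Offered load a = λ/μ = cρ = 8.2/14.4 = 0.5694
  P₀ = [ Σₙ₌₀^3 aⁿ/n! + a^4/(4!(1-ρ)) ]⁻¹
  Σ = a^0/0! + a^1/1! + a^2/2! + a^3/3! = 1.00000 + 0.569444 + 0.162133 + 0.0307753 = 1.7624
  a^4/(4!(1-ρ)) = 0.10515/(24 × 0.85764) = 0.005108
  P₀ = 1/(1.7624 + 0.005108) = 0.5658
  Lq = P₀·a^4·ρ / (4!(1-ρ)²) = 0.56578 × 0.10515 × 0.14236 / (24 × 0.73554) = 0.0004798
  Wq_B = Lq/λ = 0.0004798/8.2 = 0.00005851
  W_B = Wq_B + 1/μ = 0.00005851 + 0.06944 = 0.06950

Since W_A = 0.05556 < W_B = 0.06950, Option A (single fast server) has the shorter time in system.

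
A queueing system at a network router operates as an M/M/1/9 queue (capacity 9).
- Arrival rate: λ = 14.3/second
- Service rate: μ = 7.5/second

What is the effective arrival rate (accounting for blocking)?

ρ = λ/μ = 14.3/7.5 = 1.90667
P₀ = (1-ρ)/(1-ρ^(K+1)) = (1-1.90667)/(1-1.90667^10) = -0.9067/-633.9731 = 0.001430
P_K = P₀×ρ^K = 0.0014301 × 1.90667^9 = 0.0014301 × 333.0273 = 0.4763
λ_eff = λ(1-P_K) = 14.3 × (1 - 0.47627) = 14.3 × 0.52373 = 7.4893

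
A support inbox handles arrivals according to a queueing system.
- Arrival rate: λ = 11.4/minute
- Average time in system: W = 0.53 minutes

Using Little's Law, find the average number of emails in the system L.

Little's Law: L = λW
L = 11.4 × 0.53 = 6.0420 emails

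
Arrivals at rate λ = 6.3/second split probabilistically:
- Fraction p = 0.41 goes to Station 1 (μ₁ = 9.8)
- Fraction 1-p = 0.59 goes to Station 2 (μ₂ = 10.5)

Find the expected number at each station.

Effective rates: λ₁ = 6.3×0.41 = 2.583, λ₂ = 6.3×0.59 = 3.717
Station 1: ρ₁ = 2.583/9.8 = 0.26357, L₁ = ρ₁/(1-ρ₁) = 0.26357/(1-0.26357) = 0.3579
Station 2: ρ₂ = 3.717/10.5 = 0.3540, L₂ = ρ₂/(1-ρ₂) = 0.3540/(1-0.3540) = 0.5480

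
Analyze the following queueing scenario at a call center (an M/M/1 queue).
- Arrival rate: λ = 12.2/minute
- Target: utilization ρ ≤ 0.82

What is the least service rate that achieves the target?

ρ = λ/μ, so μ = λ/ρ
μ ≥ 12.2/0.82 = 14.8780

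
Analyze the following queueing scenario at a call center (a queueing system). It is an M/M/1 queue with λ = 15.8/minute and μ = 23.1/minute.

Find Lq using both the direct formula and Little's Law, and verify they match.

Method 1 (direct): Lq = λ²/(μ(μ-λ)) = 249.64/(23.1 × 7.30) = 1.4804

Method 2 (Little's Law):
W = 1/(μ-λ) = 1/7.30 = 0.136986
Wq = W - 1/μ = 0.136986 - 0.0432900 = 0.093696
Lq = λWq = 15.8 × 0.093696 = 1.4804 ✔ (matches Method 1)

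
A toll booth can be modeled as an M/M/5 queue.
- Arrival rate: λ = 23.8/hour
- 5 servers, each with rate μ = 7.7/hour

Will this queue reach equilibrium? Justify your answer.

Stability requires ρ = λ/(cμ) < 1
ρ = 23.8/(5 × 7.7) = 23.8/38.50 = 0.6182
Since 0.6182 < 1, the system is STABLE.
The servers are busy 61.82% of the time.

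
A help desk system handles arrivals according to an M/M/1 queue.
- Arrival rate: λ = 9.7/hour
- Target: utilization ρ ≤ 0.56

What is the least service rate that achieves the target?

ρ = λ/μ, so μ = λ/ρ
μ ≥ 9.7/0.56 = 17.3214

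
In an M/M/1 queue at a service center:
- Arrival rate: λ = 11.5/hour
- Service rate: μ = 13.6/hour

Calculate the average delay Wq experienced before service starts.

First, compute utilization: ρ = λ/μ = 11.5/13.6 = 0.8456
For M/M/1: Wq = λ/(μ(μ-λ))
Wq = 11.5/(13.6 × (13.6-11.5))
Wq = 11.5/(13.6 × 2.10)
Wq = 0.4027 hours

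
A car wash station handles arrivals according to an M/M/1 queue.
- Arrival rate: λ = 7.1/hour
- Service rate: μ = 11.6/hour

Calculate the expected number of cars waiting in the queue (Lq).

ρ = λ/μ = 7.1/11.6 = 0.6121
For M/M/1: Lq = λ²/(μ(μ-λ))
Lq = 50.41/(11.6 × 4.50)
Lq = 0.9657 cars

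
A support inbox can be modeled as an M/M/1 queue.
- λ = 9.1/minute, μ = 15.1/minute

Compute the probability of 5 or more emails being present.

ρ = λ/μ = 9.1/15.1 = 0.60265
P(N ≥ n) = ρⁿ
P(N ≥ 5) = 0.60265^5
P(N ≥ 5) = 0.07949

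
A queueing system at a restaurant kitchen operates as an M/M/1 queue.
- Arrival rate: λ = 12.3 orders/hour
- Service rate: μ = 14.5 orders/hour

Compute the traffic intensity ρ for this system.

Server utilization: ρ = λ/μ
ρ = 12.3/14.5 = 0.8483
The server is busy 84.83% of the time.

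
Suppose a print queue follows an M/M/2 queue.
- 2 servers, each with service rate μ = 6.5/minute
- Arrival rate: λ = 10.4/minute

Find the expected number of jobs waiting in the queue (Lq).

Traffic intensity: ρ = λ/(cμ) = 10.4/(2×6.5) = 0.8000
Since ρ = 0.8000 < 1, system is stable.
Offered load a = λ/μ = cρ = 10.4/6.5 = 1.6000
P₀ = [ Σₙ₌₀^1 aⁿ/n! + a^2/(2!(1-ρ)) ]⁻¹
Σ = a^0/0! + a^1/1! = 1.0000 + 1.6000 = 2.6000
a^2/(2!(1-ρ)) = 2.5600/(2 × 0.2000) = 6.4000
P₀ = 1/(2.6000 + 6.4000) = 0.1111
Lq = P₀·a^2·ρ / (2!(1-ρ)²) = 0.11111 × 2.5600 × 0.80000 / (2 × 0.040000) = 2.8444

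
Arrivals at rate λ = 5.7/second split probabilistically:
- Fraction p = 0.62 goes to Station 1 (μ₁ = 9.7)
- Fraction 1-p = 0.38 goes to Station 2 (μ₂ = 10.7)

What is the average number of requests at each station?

Effective rates: λ₁ = 5.7×0.62 = 3.534, λ₂ = 5.7×0.38 = 2.166
Station 1: ρ₁ = 3.534/9.7 = 0.3643, L₁ = ρ₁/(1-ρ₁) = 0.3643/(1-0.3643) = 0.5731
Station 2: ρ₂ = 2.166/10.7 = 0.2024, L₂ = ρ₂/(1-ρ₂) = 0.2024/(1-0.2024) = 0.2538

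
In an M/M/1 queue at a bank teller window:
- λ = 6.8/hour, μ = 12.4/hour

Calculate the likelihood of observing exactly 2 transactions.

ρ = λ/μ = 6.8/12.4 = 0.5484
P(n) = (1-ρ)ρⁿ
P(2) = (1-0.5484) × 0.5484^2
P(2) = 0.4516 × 0.3007
P(2) = 0.1358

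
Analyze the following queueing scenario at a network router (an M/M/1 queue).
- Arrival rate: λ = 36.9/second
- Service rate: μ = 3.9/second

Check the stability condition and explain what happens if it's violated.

Stability requires ρ = λ/(cμ) < 1
ρ = 36.9/(1 × 3.9) = 36.9/3.90 = 9.4615
Since 9.4615 ≥ 1, the system is UNSTABLE.
Queue grows without bound. Need μ > λ = 36.9.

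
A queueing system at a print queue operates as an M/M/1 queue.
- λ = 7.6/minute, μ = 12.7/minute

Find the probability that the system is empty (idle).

ρ = λ/μ = 7.6/12.7 = 0.5984
P(0) = 1 - ρ = 1 - 0.5984 = 0.4016
The server is idle 40.16% of the time.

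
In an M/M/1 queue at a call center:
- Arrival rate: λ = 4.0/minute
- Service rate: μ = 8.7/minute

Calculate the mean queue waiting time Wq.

First, compute utilization: ρ = λ/μ = 4.0/8.7 = 0.4598
For M/M/1: Wq = λ/(μ(μ-λ))
Wq = 4.0/(8.7 × (8.7-4.0))
Wq = 4.0/(8.7 × 4.70)
Wq = 0.09782 minutes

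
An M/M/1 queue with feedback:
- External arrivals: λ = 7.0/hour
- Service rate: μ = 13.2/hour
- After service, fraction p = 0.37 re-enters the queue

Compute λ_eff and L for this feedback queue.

Effective arrival rate: λ_eff = λ/(1-p) = 7.0/(1-0.37) = 7.0/0.63 = 11.1111
ρ = λ_eff/μ = 11.1111/13.2 = 0.84175
L = ρ/(1-ρ) = 0.84175/(1-0.84175) = 5.3191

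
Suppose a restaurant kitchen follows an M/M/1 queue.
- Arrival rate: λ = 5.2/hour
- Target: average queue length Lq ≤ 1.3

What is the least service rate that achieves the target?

For M/M/1: Lq = λ²/(μ(μ-λ))
Need Lq ≤ 1.3, i.e. μ(μ-λ) ≥ λ²/1.3
μ² - 5.2μ - 27.04/1.3 ≥ 0  →  μ² - 5.2μ - 20.8000 ≥ 0
Quadratic formula (positive root): μ = [λ + √(λ² + 4×20.8000)]/2
Discriminant: 27.04 + 4×20.8000 = 110.2400, √110.2400 = 10.4995
μ ≥ (5.2 + 10.4995)/2 = 7.8498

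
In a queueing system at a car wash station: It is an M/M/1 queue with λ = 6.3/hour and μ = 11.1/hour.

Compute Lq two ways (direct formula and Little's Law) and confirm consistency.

Method 1 (direct): Lq = λ²/(μ(μ-λ)) = 39.69/(11.1 × 4.80) = 0.7449

Method 2 (Little's Law):
W = 1/(μ-λ) = 1/4.80 = 0.20833
Wq = W - 1/μ = 0.20833 - 0.090090 = 0.11824
Lq = λWq = 6.3 × 0.11824 = 0.7449 ✔ (matches Method 1)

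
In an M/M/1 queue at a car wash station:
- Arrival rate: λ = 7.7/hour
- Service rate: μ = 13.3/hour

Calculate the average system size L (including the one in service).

ρ = λ/μ = 7.7/13.3 = 0.5789
For M/M/1: L = λ/(μ-λ)
L = 7.7/(13.3-7.7) = 7.7/5.60
L = 1.3750 cars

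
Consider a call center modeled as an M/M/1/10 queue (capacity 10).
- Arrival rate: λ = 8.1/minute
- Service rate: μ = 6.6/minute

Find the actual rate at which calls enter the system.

ρ = λ/μ = 8.1/6.6 = 1.227273
P₀ = (1-ρ)/(1-ρ^(K+1)) = (1-1.227273)/(1-1.227273^11) = -0.22727/-8.5138 = 0.02669
P_K = P₀×ρ^K = 0.02669 × 1.227273^10 = 0.02669 × 7.7520 = 0.2069
λ_eff = λ(1-P_K) = 8.1 × (1 - 0.20694) = 8.1 × 0.79306 = 6.4238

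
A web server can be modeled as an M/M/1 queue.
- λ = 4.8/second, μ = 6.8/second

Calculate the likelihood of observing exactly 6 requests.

ρ = λ/μ = 4.8/6.8 = 0.70588
P(n) = (1-ρ)ρⁿ
P(6) = (1-0.70588) × 0.70588^6
P(6) = 0.2941 × 0.1237
P(6) = 0.03638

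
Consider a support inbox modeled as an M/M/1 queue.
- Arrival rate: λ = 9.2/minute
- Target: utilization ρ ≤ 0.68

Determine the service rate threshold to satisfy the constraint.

ρ = λ/μ, so μ = λ/ρ
μ ≥ 9.2/0.68 = 13.5294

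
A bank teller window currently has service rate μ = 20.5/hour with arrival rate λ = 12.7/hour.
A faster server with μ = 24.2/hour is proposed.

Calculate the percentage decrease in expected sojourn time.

System 1: ρ₁ = 12.7/20.5 = 0.6195, W₁ = 1/(20.5-12.7) = 0.1282
System 2: ρ₂ = 12.7/24.2 = 0.5248, W₂ = 1/(24.2-12.7) = 0.08696
Improvement: (W₁-W₂)/W₁ = (0.1282-0.08696)/0.1282 = 32.17%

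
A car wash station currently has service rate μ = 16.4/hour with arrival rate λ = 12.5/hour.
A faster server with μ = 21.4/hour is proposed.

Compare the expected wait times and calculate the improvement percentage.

System 1: ρ₁ = 12.5/16.4 = 0.7622, W₁ = 1/(16.4-12.5) = 0.25641
System 2: ρ₂ = 12.5/21.4 = 0.5841, W₂ = 1/(21.4-12.5) = 0.11236
Improvement: (W₁-W₂)/W₁ = (0.25641-0.11236)/0.25641 = 56.18%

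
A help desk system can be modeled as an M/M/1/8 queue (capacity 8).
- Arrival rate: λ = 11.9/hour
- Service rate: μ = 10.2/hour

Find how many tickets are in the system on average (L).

ρ = λ/μ = 11.9/10.2 = 1.16667
P₀ = (1-ρ)/(1-ρ^(K+1)) = (1-1.16667)/(1-1.16667^9) = -0.16667/-3.0044 = 0.05548
P_K = P₀×ρ^K = 0.05548 × 1.16667^8 = 0.05548 × 3.4323 = 0.1904
L = ρ[1 - (K+1)ρ^K + Kρ^(K+1)] / [(1-ρ)(1-ρ^(K+1))]
L = 1.16667 × (1 - 9×3.43229 + 8×4.00435) / ((1 - 1.16667) × (1 - 4.00435)) = 4.9958 tickets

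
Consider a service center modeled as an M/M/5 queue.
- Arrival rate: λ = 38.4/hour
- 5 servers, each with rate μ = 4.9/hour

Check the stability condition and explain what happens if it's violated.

Stability requires ρ = λ/(cμ) < 1
ρ = 38.4/(5 × 4.9) = 38.4/24.50 = 1.5673
Since 1.5673 ≥ 1, the system is UNSTABLE.
Need c > λ/μ = 38.4/4.9 = 7.84.
Minimum servers needed: c = 8.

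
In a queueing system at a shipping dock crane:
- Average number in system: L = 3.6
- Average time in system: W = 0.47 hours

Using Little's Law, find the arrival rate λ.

Little's Law: L = λW, so λ = L/W
λ = 3.6/0.47 = 7.6596 containers/hour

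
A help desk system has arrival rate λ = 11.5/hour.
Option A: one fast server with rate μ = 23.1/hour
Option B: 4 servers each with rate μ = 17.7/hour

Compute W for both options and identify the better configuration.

Option A: single server μ = 23.1 (M/M/1)
  ρ_A = 11.5/23.1 = 0.4978
  W_A = 1/(μ-λ) = 1/(23.1-11.5) = 1/11.60 = 0.08621

Option B: 4 servers μ = 17.7 (M/M/4)
  ρ_B = λ/(cμ) = 11.5/(4×17.7) = 0.1624
  Offered load a = λ/μ = cρ = 11.5/17.7 = 0.6497
  P₀ = [ Σₙ₌₀^3 aⁿ/n! + a^4/(4!(1-ρ)) ]⁻¹
  Σ = a^0/0! + a^1/1! + a^2/2! + a^3/3! = 1.0000 + 0.6497 + 0.2111 + 0.04571 = 1.9065
  a^4/(4!(1-ρ)) = 0.1782/(24 × 0.8376) = 0.008865
  P₀ = 1/(1.9065 + 0.008865) = 0.5221
  Lq = P₀·a^4·ρ / (4!(1-ρ)²) = 0.522095 × 0.178196 × 0.162429 / (24 × 0.701525) = 0.0008975
  Wq_B = Lq/λ = 0.00089755/11.5 = 0.00007805
  W_B = Wq_B + 1/μ = 0.00007805 + 0.05650 = 0.05658

Since W_B = 0.05658 < W_A = 0.08621, Option B (multiple servers) has the shorter time in system.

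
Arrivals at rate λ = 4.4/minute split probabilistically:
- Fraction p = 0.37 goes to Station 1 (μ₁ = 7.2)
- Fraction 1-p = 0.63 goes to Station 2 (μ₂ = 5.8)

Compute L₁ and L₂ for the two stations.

Effective rates: λ₁ = 4.4×0.37 = 1.628, λ₂ = 4.4×0.63 = 2.772
Station 1: ρ₁ = 1.628/7.2 = 0.2261, L₁ = ρ₁/(1-ρ₁) = 0.2261/(1-0.2261) = 0.2922
Station 2: ρ₂ = 2.772/5.8 = 0.47793, L₂ = ρ₂/(1-ρ₂) = 0.47793/(1-0.47793) = 0.9155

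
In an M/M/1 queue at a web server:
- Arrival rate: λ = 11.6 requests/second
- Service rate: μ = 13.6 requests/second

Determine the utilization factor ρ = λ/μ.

Server utilization: ρ = λ/μ
ρ = 11.6/13.6 = 0.8529
The server is busy 85.29% of the time.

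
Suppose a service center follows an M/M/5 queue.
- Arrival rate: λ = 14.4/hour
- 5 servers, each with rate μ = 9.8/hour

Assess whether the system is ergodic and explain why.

Stability requires ρ = λ/(cμ) < 1
ρ = 14.4/(5 × 9.8) = 14.4/49.00 = 0.2939
Since 0.2939 < 1, the system is STABLE.
The servers are busy 29.39% of the time.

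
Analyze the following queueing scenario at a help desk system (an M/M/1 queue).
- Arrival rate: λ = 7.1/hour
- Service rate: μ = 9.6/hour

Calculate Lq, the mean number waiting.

ρ = λ/μ = 7.1/9.6 = 0.7396
For M/M/1: Lq = λ²/(μ(μ-λ))
Lq = 50.41/(9.6 × 2.50)
Lq = 2.1004 tickets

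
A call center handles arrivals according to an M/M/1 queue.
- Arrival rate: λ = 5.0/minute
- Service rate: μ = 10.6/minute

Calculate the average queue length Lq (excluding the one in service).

ρ = λ/μ = 5.0/10.6 = 0.4717
For M/M/1: Lq = λ²/(μ(μ-λ))
Lq = 25.00/(10.6 × 5.60)
Lq = 0.4212 calls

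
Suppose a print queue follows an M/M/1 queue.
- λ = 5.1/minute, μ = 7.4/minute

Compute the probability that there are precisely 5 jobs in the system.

ρ = λ/μ = 5.1/7.4 = 0.6892
P(n) = (1-ρ)ρⁿ
P(5) = (1-0.6892) × 0.6892^5
P(5) = 0.3108 × 0.1555
P(5) = 0.04833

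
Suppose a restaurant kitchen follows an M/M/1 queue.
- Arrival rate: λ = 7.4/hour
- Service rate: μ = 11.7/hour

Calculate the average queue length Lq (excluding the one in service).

ρ = λ/μ = 7.4/11.7 = 0.6325
For M/M/1: Lq = λ²/(μ(μ-λ))
Lq = 54.76/(11.7 × 4.30)
Lq = 1.0885 orders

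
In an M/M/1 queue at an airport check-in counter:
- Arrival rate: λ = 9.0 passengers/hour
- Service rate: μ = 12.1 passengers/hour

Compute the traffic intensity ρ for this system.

Server utilization: ρ = λ/μ
ρ = 9.0/12.1 = 0.7438
The server is busy 74.38% of the time.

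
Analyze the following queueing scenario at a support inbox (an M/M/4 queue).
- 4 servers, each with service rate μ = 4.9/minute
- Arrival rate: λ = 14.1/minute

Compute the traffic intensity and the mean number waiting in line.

Traffic intensity: ρ = λ/(cμ) = 14.1/(4×4.9) = 0.7194
Since ρ = 0.7194 < 1, system is stable.
Offered load a = λ/μ = cρ = 14.1/4.9 = 2.8776
P₀ = [ Σₙ₌₀^3 aⁿ/n! + a^4/(4!(1-ρ)) ]⁻¹
Σ = a^0/0! + a^1/1! + a^2/2! + a^3/3! = 1.0000 + 2.8776 + 4.1401 + 3.9712 = 11.9889
a^4/(4!(1-ρ)) = 68.5634/(24 × 0.280612) = 10.1806
P₀ = 1/(11.9889 + 10.1806) = 0.04511
Lq = P₀·a^4·ρ / (4!(1-ρ)²) = 0.045107 × 68.5634 × 0.71939 / (24 × 0.078743) = 1.1773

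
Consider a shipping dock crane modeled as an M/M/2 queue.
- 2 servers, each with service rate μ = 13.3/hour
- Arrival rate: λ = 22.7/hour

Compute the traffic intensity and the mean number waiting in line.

Traffic intensity: ρ = λ/(cμ) = 22.7/(2×13.3) = 0.8534
Since ρ = 0.8534 < 1, system is stable.
Offered load a = λ/μ = cρ = 22.7/13.3 = 1.7068
P₀ = [ Σₙ₌₀^1 aⁿ/n! + a^2/(2!(1-ρ)) ]⁻¹
Σ = a^0/0! + a^1/1! = 1.0000 + 1.7068 = 2.7068
a^2/(2!(1-ρ)) = 2.913053/(2 × 0.1466165) = 9.9343
P₀ = 1/(2.7068 + 9.9343) = 0.07911
Lq = P₀·a^2·ρ / (2!(1-ρ)²) = 0.0791075 × 2.91305 × 0.853383 / (2 × 0.0214964) = 4.5742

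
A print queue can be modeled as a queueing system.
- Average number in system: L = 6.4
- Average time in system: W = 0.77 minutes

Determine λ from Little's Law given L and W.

Little's Law: L = λW, so λ = L/W
λ = 6.4/0.77 = 8.3117 jobs/minute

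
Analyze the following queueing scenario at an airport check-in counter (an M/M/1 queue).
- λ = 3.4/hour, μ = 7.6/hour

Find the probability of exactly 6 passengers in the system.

ρ = λ/μ = 3.4/7.6 = 0.44737
P(n) = (1-ρ)ρⁿ
P(6) = (1-0.44737) × 0.44737^6
P(6) = 0.5526 × 0.008017
P(6) = 0.004430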